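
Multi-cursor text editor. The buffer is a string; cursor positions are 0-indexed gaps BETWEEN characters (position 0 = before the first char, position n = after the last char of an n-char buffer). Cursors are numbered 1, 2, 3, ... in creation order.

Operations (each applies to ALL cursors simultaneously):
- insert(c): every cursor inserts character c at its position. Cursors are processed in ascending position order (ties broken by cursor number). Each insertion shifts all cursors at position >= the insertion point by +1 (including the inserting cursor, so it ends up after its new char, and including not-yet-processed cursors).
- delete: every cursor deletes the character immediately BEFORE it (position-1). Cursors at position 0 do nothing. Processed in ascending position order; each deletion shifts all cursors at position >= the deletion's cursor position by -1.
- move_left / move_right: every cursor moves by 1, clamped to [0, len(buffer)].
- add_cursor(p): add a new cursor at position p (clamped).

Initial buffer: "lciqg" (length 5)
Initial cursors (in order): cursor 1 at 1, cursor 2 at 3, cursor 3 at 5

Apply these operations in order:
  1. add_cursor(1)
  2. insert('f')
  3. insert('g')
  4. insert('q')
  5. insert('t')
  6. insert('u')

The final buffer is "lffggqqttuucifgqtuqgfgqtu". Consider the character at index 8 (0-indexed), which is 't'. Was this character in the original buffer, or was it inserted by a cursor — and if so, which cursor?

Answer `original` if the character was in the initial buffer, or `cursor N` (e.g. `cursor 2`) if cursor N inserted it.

After op 1 (add_cursor(1)): buffer="lciqg" (len 5), cursors c1@1 c4@1 c2@3 c3@5, authorship .....
After op 2 (insert('f')): buffer="lffcifqgf" (len 9), cursors c1@3 c4@3 c2@6 c3@9, authorship .14..2..3
After op 3 (insert('g')): buffer="lffggcifgqgfg" (len 13), cursors c1@5 c4@5 c2@9 c3@13, authorship .1414..22..33
After op 4 (insert('q')): buffer="lffggqqcifgqqgfgq" (len 17), cursors c1@7 c4@7 c2@12 c3@17, authorship .141414..222..333
After op 5 (insert('t')): buffer="lffggqqttcifgqtqgfgqt" (len 21), cursors c1@9 c4@9 c2@15 c3@21, authorship .14141414..2222..3333
After op 6 (insert('u')): buffer="lffggqqttuucifgqtuqgfgqtu" (len 25), cursors c1@11 c4@11 c2@18 c3@25, authorship .1414141414..22222..33333
Authorship (.=original, N=cursor N): . 1 4 1 4 1 4 1 4 1 4 . . 2 2 2 2 2 . . 3 3 3 3 3
Index 8: author = 4

Answer: cursor 4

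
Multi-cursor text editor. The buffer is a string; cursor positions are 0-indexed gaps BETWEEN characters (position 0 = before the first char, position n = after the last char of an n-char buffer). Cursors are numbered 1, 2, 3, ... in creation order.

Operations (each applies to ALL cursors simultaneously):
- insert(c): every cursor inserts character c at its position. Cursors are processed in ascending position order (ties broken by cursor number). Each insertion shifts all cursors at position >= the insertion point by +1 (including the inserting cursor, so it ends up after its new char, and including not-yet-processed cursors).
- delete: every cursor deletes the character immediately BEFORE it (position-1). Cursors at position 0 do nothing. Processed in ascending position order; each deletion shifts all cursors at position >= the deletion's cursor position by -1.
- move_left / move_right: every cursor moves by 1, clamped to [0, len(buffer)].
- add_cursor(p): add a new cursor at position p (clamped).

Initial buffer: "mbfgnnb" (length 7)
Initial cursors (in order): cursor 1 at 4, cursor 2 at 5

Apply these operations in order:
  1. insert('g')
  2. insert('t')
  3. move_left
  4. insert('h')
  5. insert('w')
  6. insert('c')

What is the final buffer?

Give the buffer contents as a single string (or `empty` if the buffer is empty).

After op 1 (insert('g')): buffer="mbfggngnb" (len 9), cursors c1@5 c2@7, authorship ....1.2..
After op 2 (insert('t')): buffer="mbfggtngtnb" (len 11), cursors c1@6 c2@9, authorship ....11.22..
After op 3 (move_left): buffer="mbfggtngtnb" (len 11), cursors c1@5 c2@8, authorship ....11.22..
After op 4 (insert('h')): buffer="mbfgghtnghtnb" (len 13), cursors c1@6 c2@10, authorship ....111.222..
After op 5 (insert('w')): buffer="mbfgghwtnghwtnb" (len 15), cursors c1@7 c2@12, authorship ....1111.2222..
After op 6 (insert('c')): buffer="mbfgghwctnghwctnb" (len 17), cursors c1@8 c2@14, authorship ....11111.22222..

Answer: mbfgghwctnghwctnb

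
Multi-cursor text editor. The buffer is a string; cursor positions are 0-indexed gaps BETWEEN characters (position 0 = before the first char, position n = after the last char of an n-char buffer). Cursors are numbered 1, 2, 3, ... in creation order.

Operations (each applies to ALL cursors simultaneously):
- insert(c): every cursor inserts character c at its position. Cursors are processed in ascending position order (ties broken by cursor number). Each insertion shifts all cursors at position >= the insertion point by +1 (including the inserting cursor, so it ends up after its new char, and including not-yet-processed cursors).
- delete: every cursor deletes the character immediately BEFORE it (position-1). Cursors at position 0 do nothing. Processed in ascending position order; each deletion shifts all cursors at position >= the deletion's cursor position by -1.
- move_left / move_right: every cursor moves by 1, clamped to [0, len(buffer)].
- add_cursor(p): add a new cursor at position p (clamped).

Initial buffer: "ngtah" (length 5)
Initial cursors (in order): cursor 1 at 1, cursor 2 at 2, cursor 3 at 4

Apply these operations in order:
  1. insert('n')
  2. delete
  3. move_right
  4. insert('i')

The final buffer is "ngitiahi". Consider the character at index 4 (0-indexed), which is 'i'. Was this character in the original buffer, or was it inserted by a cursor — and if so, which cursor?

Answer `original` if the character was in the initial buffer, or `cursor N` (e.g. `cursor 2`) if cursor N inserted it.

Answer: cursor 2

Derivation:
After op 1 (insert('n')): buffer="nngntanh" (len 8), cursors c1@2 c2@4 c3@7, authorship .1.2..3.
After op 2 (delete): buffer="ngtah" (len 5), cursors c1@1 c2@2 c3@4, authorship .....
After op 3 (move_right): buffer="ngtah" (len 5), cursors c1@2 c2@3 c3@5, authorship .....
After op 4 (insert('i')): buffer="ngitiahi" (len 8), cursors c1@3 c2@5 c3@8, authorship ..1.2..3
Authorship (.=original, N=cursor N): . . 1 . 2 . . 3
Index 4: author = 2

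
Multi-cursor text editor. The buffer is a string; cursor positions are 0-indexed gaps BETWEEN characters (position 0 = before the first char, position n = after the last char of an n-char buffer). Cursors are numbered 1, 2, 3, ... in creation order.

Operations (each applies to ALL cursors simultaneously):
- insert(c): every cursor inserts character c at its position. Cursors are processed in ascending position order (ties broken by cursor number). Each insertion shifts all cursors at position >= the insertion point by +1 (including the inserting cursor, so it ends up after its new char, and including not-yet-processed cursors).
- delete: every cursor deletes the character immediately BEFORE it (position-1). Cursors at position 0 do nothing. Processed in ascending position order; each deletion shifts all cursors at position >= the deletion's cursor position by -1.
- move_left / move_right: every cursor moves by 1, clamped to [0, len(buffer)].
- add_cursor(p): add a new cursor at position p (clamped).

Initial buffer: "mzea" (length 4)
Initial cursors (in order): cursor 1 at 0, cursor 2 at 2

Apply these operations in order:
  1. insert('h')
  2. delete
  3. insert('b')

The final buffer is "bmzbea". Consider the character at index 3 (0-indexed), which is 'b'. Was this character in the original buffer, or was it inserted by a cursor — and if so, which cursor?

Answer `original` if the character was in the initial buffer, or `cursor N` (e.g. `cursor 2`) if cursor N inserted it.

Answer: cursor 2

Derivation:
After op 1 (insert('h')): buffer="hmzhea" (len 6), cursors c1@1 c2@4, authorship 1..2..
After op 2 (delete): buffer="mzea" (len 4), cursors c1@0 c2@2, authorship ....
After op 3 (insert('b')): buffer="bmzbea" (len 6), cursors c1@1 c2@4, authorship 1..2..
Authorship (.=original, N=cursor N): 1 . . 2 . .
Index 3: author = 2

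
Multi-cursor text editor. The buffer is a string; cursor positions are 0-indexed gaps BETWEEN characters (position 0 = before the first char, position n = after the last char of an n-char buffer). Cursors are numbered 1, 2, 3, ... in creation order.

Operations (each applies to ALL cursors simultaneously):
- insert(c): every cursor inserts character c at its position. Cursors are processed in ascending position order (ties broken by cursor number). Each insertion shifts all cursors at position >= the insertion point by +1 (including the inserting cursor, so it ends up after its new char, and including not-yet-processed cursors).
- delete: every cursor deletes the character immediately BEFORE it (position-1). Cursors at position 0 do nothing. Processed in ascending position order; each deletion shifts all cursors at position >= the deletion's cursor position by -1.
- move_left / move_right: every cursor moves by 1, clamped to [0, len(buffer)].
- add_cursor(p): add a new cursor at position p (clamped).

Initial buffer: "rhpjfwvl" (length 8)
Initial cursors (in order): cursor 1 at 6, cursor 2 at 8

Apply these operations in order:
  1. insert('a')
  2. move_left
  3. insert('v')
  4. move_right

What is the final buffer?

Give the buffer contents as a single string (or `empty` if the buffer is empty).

After op 1 (insert('a')): buffer="rhpjfwavla" (len 10), cursors c1@7 c2@10, authorship ......1..2
After op 2 (move_left): buffer="rhpjfwavla" (len 10), cursors c1@6 c2@9, authorship ......1..2
After op 3 (insert('v')): buffer="rhpjfwvavlva" (len 12), cursors c1@7 c2@11, authorship ......11..22
After op 4 (move_right): buffer="rhpjfwvavlva" (len 12), cursors c1@8 c2@12, authorship ......11..22

Answer: rhpjfwvavlva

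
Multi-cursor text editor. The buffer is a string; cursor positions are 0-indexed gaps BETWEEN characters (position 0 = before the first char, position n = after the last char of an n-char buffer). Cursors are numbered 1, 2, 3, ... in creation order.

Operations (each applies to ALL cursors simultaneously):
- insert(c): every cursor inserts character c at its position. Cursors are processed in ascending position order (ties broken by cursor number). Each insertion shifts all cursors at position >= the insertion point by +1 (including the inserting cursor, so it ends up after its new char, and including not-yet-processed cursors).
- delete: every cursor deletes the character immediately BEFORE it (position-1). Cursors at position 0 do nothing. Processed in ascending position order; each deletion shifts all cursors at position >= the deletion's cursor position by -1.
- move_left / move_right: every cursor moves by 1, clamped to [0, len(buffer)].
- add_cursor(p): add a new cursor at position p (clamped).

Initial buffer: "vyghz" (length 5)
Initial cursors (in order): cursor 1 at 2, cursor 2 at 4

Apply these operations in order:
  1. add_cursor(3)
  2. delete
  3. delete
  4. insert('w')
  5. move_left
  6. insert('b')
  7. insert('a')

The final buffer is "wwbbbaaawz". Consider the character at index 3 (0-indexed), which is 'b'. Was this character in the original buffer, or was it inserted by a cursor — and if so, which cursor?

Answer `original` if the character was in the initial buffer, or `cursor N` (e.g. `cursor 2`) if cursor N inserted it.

Answer: cursor 2

Derivation:
After op 1 (add_cursor(3)): buffer="vyghz" (len 5), cursors c1@2 c3@3 c2@4, authorship .....
After op 2 (delete): buffer="vz" (len 2), cursors c1@1 c2@1 c3@1, authorship ..
After op 3 (delete): buffer="z" (len 1), cursors c1@0 c2@0 c3@0, authorship .
After op 4 (insert('w')): buffer="wwwz" (len 4), cursors c1@3 c2@3 c3@3, authorship 123.
After op 5 (move_left): buffer="wwwz" (len 4), cursors c1@2 c2@2 c3@2, authorship 123.
After op 6 (insert('b')): buffer="wwbbbwz" (len 7), cursors c1@5 c2@5 c3@5, authorship 121233.
After op 7 (insert('a')): buffer="wwbbbaaawz" (len 10), cursors c1@8 c2@8 c3@8, authorship 121231233.
Authorship (.=original, N=cursor N): 1 2 1 2 3 1 2 3 3 .
Index 3: author = 2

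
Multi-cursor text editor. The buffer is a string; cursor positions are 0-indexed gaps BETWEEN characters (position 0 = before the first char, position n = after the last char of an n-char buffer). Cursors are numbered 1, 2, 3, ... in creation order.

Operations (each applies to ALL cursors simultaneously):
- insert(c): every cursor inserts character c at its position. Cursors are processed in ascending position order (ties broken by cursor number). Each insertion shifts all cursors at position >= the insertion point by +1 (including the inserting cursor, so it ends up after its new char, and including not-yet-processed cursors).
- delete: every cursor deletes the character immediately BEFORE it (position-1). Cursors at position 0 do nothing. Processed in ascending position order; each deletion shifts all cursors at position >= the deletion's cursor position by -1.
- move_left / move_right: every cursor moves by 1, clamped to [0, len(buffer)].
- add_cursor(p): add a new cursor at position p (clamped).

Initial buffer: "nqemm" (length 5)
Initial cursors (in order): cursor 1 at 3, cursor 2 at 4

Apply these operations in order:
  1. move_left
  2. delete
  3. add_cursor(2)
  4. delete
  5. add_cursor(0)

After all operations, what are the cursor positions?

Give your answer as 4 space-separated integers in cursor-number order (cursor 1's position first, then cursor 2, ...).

After op 1 (move_left): buffer="nqemm" (len 5), cursors c1@2 c2@3, authorship .....
After op 2 (delete): buffer="nmm" (len 3), cursors c1@1 c2@1, authorship ...
After op 3 (add_cursor(2)): buffer="nmm" (len 3), cursors c1@1 c2@1 c3@2, authorship ...
After op 4 (delete): buffer="m" (len 1), cursors c1@0 c2@0 c3@0, authorship .
After op 5 (add_cursor(0)): buffer="m" (len 1), cursors c1@0 c2@0 c3@0 c4@0, authorship .

Answer: 0 0 0 0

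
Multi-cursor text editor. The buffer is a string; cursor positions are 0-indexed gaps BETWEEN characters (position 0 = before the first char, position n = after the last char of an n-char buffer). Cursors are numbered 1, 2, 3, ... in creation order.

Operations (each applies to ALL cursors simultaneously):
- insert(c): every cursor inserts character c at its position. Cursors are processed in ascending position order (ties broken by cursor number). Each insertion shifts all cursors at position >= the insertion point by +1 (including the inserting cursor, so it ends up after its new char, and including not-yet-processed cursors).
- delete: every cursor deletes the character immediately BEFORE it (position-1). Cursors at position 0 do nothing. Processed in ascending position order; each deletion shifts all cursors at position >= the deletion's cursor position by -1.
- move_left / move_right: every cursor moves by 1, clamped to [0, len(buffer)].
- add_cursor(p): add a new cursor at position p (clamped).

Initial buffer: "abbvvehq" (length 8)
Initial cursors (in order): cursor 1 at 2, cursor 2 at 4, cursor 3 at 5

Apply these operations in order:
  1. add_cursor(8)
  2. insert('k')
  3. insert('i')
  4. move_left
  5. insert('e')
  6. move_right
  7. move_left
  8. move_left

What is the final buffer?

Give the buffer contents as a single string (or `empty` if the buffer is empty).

Answer: abkeibvkeivkeiehqkei

Derivation:
After op 1 (add_cursor(8)): buffer="abbvvehq" (len 8), cursors c1@2 c2@4 c3@5 c4@8, authorship ........
After op 2 (insert('k')): buffer="abkbvkvkehqk" (len 12), cursors c1@3 c2@6 c3@8 c4@12, authorship ..1..2.3...4
After op 3 (insert('i')): buffer="abkibvkivkiehqki" (len 16), cursors c1@4 c2@8 c3@11 c4@16, authorship ..11..22.33...44
After op 4 (move_left): buffer="abkibvkivkiehqki" (len 16), cursors c1@3 c2@7 c3@10 c4@15, authorship ..11..22.33...44
After op 5 (insert('e')): buffer="abkeibvkeivkeiehqkei" (len 20), cursors c1@4 c2@9 c3@13 c4@19, authorship ..111..222.333...444
After op 6 (move_right): buffer="abkeibvkeivkeiehqkei" (len 20), cursors c1@5 c2@10 c3@14 c4@20, authorship ..111..222.333...444
After op 7 (move_left): buffer="abkeibvkeivkeiehqkei" (len 20), cursors c1@4 c2@9 c3@13 c4@19, authorship ..111..222.333...444
After op 8 (move_left): buffer="abkeibvkeivkeiehqkei" (len 20), cursors c1@3 c2@8 c3@12 c4@18, authorship ..111..222.333...444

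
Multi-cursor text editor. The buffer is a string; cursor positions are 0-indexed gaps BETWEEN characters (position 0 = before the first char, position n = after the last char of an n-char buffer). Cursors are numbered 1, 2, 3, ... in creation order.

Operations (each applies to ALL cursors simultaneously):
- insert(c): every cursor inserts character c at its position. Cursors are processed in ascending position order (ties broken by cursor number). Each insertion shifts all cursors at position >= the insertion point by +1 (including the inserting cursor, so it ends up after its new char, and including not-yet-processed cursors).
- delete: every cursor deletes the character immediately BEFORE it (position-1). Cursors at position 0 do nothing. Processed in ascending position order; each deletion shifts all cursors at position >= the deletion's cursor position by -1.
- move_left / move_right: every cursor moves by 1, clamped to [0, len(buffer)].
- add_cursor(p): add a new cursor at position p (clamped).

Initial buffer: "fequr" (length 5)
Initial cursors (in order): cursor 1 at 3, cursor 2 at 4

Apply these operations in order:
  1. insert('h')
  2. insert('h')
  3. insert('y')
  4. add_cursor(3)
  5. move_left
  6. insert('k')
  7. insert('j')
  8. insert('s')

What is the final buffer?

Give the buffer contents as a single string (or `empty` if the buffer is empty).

After op 1 (insert('h')): buffer="feqhuhr" (len 7), cursors c1@4 c2@6, authorship ...1.2.
After op 2 (insert('h')): buffer="feqhhuhhr" (len 9), cursors c1@5 c2@8, authorship ...11.22.
After op 3 (insert('y')): buffer="feqhhyuhhyr" (len 11), cursors c1@6 c2@10, authorship ...111.222.
After op 4 (add_cursor(3)): buffer="feqhhyuhhyr" (len 11), cursors c3@3 c1@6 c2@10, authorship ...111.222.
After op 5 (move_left): buffer="feqhhyuhhyr" (len 11), cursors c3@2 c1@5 c2@9, authorship ...111.222.
After op 6 (insert('k')): buffer="fekqhhkyuhhkyr" (len 14), cursors c3@3 c1@7 c2@12, authorship ..3.1111.2222.
After op 7 (insert('j')): buffer="fekjqhhkjyuhhkjyr" (len 17), cursors c3@4 c1@9 c2@15, authorship ..33.11111.22222.
After op 8 (insert('s')): buffer="fekjsqhhkjsyuhhkjsyr" (len 20), cursors c3@5 c1@11 c2@18, authorship ..333.111111.222222.

Answer: fekjsqhhkjsyuhhkjsyr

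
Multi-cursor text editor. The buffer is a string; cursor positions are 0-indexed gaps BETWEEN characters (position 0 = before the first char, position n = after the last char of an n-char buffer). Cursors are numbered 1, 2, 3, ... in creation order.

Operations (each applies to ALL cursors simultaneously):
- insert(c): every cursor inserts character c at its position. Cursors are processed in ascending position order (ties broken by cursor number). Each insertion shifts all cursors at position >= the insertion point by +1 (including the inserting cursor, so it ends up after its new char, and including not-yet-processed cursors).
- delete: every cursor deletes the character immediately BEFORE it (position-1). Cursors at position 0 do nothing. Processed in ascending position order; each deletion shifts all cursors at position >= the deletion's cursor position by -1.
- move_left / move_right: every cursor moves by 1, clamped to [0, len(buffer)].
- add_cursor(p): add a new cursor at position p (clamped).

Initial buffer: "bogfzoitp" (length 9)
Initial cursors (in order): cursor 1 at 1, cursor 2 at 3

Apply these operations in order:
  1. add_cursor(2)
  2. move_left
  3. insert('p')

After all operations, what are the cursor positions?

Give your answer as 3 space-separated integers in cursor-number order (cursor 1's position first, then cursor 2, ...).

Answer: 1 5 3

Derivation:
After op 1 (add_cursor(2)): buffer="bogfzoitp" (len 9), cursors c1@1 c3@2 c2@3, authorship .........
After op 2 (move_left): buffer="bogfzoitp" (len 9), cursors c1@0 c3@1 c2@2, authorship .........
After op 3 (insert('p')): buffer="pbpopgfzoitp" (len 12), cursors c1@1 c3@3 c2@5, authorship 1.3.2.......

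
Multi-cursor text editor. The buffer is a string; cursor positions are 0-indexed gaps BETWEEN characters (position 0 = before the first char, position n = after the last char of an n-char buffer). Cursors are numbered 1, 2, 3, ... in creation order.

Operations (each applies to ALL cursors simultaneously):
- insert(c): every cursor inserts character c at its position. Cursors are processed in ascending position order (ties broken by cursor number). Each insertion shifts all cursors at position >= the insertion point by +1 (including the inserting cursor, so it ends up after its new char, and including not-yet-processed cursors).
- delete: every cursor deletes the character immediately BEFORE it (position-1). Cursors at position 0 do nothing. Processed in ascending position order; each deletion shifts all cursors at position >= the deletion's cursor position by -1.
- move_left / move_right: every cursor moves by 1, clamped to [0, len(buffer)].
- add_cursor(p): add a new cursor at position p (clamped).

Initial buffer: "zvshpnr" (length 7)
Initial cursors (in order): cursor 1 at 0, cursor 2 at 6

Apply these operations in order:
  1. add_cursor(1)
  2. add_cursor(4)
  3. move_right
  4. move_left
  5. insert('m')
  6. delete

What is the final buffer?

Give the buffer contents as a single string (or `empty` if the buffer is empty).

After op 1 (add_cursor(1)): buffer="zvshpnr" (len 7), cursors c1@0 c3@1 c2@6, authorship .......
After op 2 (add_cursor(4)): buffer="zvshpnr" (len 7), cursors c1@0 c3@1 c4@4 c2@6, authorship .......
After op 3 (move_right): buffer="zvshpnr" (len 7), cursors c1@1 c3@2 c4@5 c2@7, authorship .......
After op 4 (move_left): buffer="zvshpnr" (len 7), cursors c1@0 c3@1 c4@4 c2@6, authorship .......
After op 5 (insert('m')): buffer="mzmvshmpnmr" (len 11), cursors c1@1 c3@3 c4@7 c2@10, authorship 1.3...4..2.
After op 6 (delete): buffer="zvshpnr" (len 7), cursors c1@0 c3@1 c4@4 c2@6, authorship .......

Answer: zvshpnr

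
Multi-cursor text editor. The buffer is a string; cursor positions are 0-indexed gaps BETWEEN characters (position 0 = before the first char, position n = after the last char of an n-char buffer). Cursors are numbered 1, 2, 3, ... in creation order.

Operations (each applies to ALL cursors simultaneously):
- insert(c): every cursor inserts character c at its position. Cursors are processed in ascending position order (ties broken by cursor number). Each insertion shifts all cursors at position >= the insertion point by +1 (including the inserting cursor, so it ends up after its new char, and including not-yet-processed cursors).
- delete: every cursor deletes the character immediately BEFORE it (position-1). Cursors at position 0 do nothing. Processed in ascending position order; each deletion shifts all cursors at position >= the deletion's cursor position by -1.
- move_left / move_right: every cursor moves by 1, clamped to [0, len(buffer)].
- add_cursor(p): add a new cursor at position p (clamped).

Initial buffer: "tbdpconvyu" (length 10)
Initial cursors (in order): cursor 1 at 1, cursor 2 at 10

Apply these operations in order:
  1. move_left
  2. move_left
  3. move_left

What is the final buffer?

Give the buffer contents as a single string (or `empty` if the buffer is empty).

Answer: tbdpconvyu

Derivation:
After op 1 (move_left): buffer="tbdpconvyu" (len 10), cursors c1@0 c2@9, authorship ..........
After op 2 (move_left): buffer="tbdpconvyu" (len 10), cursors c1@0 c2@8, authorship ..........
After op 3 (move_left): buffer="tbdpconvyu" (len 10), cursors c1@0 c2@7, authorship ..........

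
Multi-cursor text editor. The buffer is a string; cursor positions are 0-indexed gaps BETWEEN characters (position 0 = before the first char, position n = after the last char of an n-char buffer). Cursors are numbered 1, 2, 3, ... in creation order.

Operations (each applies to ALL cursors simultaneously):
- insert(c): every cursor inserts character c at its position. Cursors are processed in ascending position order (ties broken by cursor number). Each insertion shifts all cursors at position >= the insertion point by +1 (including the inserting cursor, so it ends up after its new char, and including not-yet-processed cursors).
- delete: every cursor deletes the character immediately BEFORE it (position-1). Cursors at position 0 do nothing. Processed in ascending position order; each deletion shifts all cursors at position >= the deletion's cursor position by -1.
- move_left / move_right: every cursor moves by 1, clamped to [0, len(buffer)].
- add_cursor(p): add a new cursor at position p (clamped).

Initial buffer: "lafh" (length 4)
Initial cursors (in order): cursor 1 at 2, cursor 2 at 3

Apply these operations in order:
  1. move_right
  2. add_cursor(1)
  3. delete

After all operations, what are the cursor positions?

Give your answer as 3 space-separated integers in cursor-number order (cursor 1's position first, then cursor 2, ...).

After op 1 (move_right): buffer="lafh" (len 4), cursors c1@3 c2@4, authorship ....
After op 2 (add_cursor(1)): buffer="lafh" (len 4), cursors c3@1 c1@3 c2@4, authorship ....
After op 3 (delete): buffer="a" (len 1), cursors c3@0 c1@1 c2@1, authorship .

Answer: 1 1 0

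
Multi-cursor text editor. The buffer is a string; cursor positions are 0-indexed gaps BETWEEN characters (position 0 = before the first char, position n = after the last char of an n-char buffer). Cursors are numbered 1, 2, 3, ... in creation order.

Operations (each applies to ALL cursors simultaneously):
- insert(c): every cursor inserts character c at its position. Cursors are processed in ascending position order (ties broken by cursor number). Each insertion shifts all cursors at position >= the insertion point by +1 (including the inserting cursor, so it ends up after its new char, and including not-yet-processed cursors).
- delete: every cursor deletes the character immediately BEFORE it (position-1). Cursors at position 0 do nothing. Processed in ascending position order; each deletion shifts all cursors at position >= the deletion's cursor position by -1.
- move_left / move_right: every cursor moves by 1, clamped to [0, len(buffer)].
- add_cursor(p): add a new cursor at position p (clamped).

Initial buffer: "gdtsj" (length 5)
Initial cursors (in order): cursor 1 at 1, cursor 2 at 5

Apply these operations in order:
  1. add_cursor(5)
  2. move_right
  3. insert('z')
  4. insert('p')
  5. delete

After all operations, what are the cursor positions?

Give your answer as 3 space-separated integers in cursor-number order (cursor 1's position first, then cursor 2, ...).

Answer: 3 8 8

Derivation:
After op 1 (add_cursor(5)): buffer="gdtsj" (len 5), cursors c1@1 c2@5 c3@5, authorship .....
After op 2 (move_right): buffer="gdtsj" (len 5), cursors c1@2 c2@5 c3@5, authorship .....
After op 3 (insert('z')): buffer="gdztsjzz" (len 8), cursors c1@3 c2@8 c3@8, authorship ..1...23
After op 4 (insert('p')): buffer="gdzptsjzzpp" (len 11), cursors c1@4 c2@11 c3@11, authorship ..11...2323
After op 5 (delete): buffer="gdztsjzz" (len 8), cursors c1@3 c2@8 c3@8, authorship ..1...23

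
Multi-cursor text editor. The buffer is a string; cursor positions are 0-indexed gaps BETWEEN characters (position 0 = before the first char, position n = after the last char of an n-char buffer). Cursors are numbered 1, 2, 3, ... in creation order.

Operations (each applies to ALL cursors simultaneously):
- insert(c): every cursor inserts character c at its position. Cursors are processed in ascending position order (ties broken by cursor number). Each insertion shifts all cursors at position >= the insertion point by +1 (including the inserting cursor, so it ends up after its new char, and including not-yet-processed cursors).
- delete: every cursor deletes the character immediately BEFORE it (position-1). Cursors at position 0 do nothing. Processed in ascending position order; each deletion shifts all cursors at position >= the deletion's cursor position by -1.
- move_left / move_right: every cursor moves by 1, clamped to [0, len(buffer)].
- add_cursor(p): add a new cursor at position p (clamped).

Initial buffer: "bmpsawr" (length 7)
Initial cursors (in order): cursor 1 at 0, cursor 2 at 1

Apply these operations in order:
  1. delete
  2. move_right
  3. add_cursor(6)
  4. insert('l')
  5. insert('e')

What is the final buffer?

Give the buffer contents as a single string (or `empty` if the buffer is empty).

Answer: mlleepsawrle

Derivation:
After op 1 (delete): buffer="mpsawr" (len 6), cursors c1@0 c2@0, authorship ......
After op 2 (move_right): buffer="mpsawr" (len 6), cursors c1@1 c2@1, authorship ......
After op 3 (add_cursor(6)): buffer="mpsawr" (len 6), cursors c1@1 c2@1 c3@6, authorship ......
After op 4 (insert('l')): buffer="mllpsawrl" (len 9), cursors c1@3 c2@3 c3@9, authorship .12.....3
After op 5 (insert('e')): buffer="mlleepsawrle" (len 12), cursors c1@5 c2@5 c3@12, authorship .1212.....33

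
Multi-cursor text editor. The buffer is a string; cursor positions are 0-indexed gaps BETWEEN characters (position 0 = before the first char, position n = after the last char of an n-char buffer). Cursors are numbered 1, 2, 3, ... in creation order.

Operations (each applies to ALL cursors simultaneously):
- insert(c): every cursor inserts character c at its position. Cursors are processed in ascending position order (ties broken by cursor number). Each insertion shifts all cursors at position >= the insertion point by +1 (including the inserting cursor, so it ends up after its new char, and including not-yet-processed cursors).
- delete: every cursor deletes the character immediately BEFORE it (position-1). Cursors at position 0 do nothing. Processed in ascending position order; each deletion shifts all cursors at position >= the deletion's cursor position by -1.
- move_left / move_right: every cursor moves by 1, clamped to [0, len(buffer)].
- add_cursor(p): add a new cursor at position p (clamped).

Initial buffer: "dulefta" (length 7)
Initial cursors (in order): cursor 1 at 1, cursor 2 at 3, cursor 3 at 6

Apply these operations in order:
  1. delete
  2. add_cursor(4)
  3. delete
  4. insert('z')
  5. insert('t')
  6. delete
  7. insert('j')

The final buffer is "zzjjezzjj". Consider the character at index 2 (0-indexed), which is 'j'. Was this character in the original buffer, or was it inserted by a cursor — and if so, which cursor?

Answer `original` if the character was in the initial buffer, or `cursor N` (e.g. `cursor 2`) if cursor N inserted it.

After op 1 (delete): buffer="uefa" (len 4), cursors c1@0 c2@1 c3@3, authorship ....
After op 2 (add_cursor(4)): buffer="uefa" (len 4), cursors c1@0 c2@1 c3@3 c4@4, authorship ....
After op 3 (delete): buffer="e" (len 1), cursors c1@0 c2@0 c3@1 c4@1, authorship .
After op 4 (insert('z')): buffer="zzezz" (len 5), cursors c1@2 c2@2 c3@5 c4@5, authorship 12.34
After op 5 (insert('t')): buffer="zzttezztt" (len 9), cursors c1@4 c2@4 c3@9 c4@9, authorship 1212.3434
After op 6 (delete): buffer="zzezz" (len 5), cursors c1@2 c2@2 c3@5 c4@5, authorship 12.34
After op 7 (insert('j')): buffer="zzjjezzjj" (len 9), cursors c1@4 c2@4 c3@9 c4@9, authorship 1212.3434
Authorship (.=original, N=cursor N): 1 2 1 2 . 3 4 3 4
Index 2: author = 1

Answer: cursor 1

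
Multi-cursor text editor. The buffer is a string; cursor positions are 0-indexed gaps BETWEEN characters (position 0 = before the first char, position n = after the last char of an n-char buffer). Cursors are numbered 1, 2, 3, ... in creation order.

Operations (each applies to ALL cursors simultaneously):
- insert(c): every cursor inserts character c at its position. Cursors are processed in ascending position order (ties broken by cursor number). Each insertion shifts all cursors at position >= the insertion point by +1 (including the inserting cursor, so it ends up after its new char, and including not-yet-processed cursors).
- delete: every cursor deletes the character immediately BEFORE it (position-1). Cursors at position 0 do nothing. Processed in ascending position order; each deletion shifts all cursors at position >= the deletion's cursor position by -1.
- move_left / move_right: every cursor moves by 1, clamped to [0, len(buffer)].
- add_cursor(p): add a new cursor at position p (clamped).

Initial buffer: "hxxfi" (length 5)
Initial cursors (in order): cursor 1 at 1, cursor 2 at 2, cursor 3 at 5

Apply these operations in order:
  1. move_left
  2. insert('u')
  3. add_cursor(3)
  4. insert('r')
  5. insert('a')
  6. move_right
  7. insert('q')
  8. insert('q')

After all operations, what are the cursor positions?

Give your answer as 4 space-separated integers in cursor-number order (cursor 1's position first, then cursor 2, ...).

After op 1 (move_left): buffer="hxxfi" (len 5), cursors c1@0 c2@1 c3@4, authorship .....
After op 2 (insert('u')): buffer="uhuxxfui" (len 8), cursors c1@1 c2@3 c3@7, authorship 1.2...3.
After op 3 (add_cursor(3)): buffer="uhuxxfui" (len 8), cursors c1@1 c2@3 c4@3 c3@7, authorship 1.2...3.
After op 4 (insert('r')): buffer="urhurrxxfuri" (len 12), cursors c1@2 c2@6 c4@6 c3@11, authorship 11.224...33.
After op 5 (insert('a')): buffer="urahurraaxxfurai" (len 16), cursors c1@3 c2@9 c4@9 c3@15, authorship 111.22424...333.
After op 6 (move_right): buffer="urahurraaxxfurai" (len 16), cursors c1@4 c2@10 c4@10 c3@16, authorship 111.22424...333.
After op 7 (insert('q')): buffer="urahqurraaxqqxfuraiq" (len 20), cursors c1@5 c2@13 c4@13 c3@20, authorship 111.122424.24..333.3
After op 8 (insert('q')): buffer="urahqqurraaxqqqqxfuraiqq" (len 24), cursors c1@6 c2@16 c4@16 c3@24, authorship 111.1122424.2424..333.33

Answer: 6 16 24 16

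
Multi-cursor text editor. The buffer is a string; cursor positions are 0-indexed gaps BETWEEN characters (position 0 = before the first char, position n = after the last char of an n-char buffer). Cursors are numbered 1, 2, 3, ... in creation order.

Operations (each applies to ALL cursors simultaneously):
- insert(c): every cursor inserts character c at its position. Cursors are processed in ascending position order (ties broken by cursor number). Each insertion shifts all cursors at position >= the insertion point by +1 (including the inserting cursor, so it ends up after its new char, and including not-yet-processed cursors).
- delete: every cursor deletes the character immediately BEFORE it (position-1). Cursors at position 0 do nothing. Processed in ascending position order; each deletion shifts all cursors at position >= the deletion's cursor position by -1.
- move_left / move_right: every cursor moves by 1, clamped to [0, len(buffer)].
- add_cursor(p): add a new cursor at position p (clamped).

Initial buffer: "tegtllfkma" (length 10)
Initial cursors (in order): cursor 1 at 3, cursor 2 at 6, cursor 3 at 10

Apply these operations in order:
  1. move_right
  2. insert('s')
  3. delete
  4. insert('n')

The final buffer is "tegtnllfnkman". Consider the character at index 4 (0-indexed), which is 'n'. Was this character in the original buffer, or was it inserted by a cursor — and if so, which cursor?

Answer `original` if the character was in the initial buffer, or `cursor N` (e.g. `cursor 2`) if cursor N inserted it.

Answer: cursor 1

Derivation:
After op 1 (move_right): buffer="tegtllfkma" (len 10), cursors c1@4 c2@7 c3@10, authorship ..........
After op 2 (insert('s')): buffer="tegtsllfskmas" (len 13), cursors c1@5 c2@9 c3@13, authorship ....1...2...3
After op 3 (delete): buffer="tegtllfkma" (len 10), cursors c1@4 c2@7 c3@10, authorship ..........
After op 4 (insert('n')): buffer="tegtnllfnkman" (len 13), cursors c1@5 c2@9 c3@13, authorship ....1...2...3
Authorship (.=original, N=cursor N): . . . . 1 . . . 2 . . . 3
Index 4: author = 1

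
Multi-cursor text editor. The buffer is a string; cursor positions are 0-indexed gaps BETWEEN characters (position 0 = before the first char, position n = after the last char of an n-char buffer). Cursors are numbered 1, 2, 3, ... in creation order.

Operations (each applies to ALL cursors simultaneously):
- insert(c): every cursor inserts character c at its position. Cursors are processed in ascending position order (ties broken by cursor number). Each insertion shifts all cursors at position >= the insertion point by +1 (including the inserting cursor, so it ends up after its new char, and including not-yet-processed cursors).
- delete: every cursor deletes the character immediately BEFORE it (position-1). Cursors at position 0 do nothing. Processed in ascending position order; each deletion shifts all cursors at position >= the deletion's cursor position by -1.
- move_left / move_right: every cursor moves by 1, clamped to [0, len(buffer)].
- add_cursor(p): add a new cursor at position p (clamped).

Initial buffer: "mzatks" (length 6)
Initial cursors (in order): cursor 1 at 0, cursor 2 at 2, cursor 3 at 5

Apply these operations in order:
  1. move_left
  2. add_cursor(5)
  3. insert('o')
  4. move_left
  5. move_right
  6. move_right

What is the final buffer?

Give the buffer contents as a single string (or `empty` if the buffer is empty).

Answer: omozatokos

Derivation:
After op 1 (move_left): buffer="mzatks" (len 6), cursors c1@0 c2@1 c3@4, authorship ......
After op 2 (add_cursor(5)): buffer="mzatks" (len 6), cursors c1@0 c2@1 c3@4 c4@5, authorship ......
After op 3 (insert('o')): buffer="omozatokos" (len 10), cursors c1@1 c2@3 c3@7 c4@9, authorship 1.2...3.4.
After op 4 (move_left): buffer="omozatokos" (len 10), cursors c1@0 c2@2 c3@6 c4@8, authorship 1.2...3.4.
After op 5 (move_right): buffer="omozatokos" (len 10), cursors c1@1 c2@3 c3@7 c4@9, authorship 1.2...3.4.
After op 6 (move_right): buffer="omozatokos" (len 10), cursors c1@2 c2@4 c3@8 c4@10, authorship 1.2...3.4.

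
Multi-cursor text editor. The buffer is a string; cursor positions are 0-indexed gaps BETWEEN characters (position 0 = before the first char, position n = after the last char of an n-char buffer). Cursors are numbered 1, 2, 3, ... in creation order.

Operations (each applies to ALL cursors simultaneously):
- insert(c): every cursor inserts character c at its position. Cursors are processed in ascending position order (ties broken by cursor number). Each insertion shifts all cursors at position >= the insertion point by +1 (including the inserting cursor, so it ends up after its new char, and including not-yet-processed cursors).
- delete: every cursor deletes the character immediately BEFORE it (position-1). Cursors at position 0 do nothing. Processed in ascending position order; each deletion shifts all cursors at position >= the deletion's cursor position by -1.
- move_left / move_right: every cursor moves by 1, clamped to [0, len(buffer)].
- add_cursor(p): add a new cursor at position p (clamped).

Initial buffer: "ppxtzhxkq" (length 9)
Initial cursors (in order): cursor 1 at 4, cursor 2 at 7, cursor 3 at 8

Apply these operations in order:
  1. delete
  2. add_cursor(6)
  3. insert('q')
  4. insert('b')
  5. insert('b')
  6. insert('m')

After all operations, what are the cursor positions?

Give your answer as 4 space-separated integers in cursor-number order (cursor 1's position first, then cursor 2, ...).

Answer: 7 17 17 22

Derivation:
After op 1 (delete): buffer="ppxzhq" (len 6), cursors c1@3 c2@5 c3@5, authorship ......
After op 2 (add_cursor(6)): buffer="ppxzhq" (len 6), cursors c1@3 c2@5 c3@5 c4@6, authorship ......
After op 3 (insert('q')): buffer="ppxqzhqqqq" (len 10), cursors c1@4 c2@8 c3@8 c4@10, authorship ...1..23.4
After op 4 (insert('b')): buffer="ppxqbzhqqbbqqb" (len 14), cursors c1@5 c2@11 c3@11 c4@14, authorship ...11..2323.44
After op 5 (insert('b')): buffer="ppxqbbzhqqbbbbqqbb" (len 18), cursors c1@6 c2@14 c3@14 c4@18, authorship ...111..232323.444
After op 6 (insert('m')): buffer="ppxqbbmzhqqbbbbmmqqbbm" (len 22), cursors c1@7 c2@17 c3@17 c4@22, authorship ...1111..23232323.4444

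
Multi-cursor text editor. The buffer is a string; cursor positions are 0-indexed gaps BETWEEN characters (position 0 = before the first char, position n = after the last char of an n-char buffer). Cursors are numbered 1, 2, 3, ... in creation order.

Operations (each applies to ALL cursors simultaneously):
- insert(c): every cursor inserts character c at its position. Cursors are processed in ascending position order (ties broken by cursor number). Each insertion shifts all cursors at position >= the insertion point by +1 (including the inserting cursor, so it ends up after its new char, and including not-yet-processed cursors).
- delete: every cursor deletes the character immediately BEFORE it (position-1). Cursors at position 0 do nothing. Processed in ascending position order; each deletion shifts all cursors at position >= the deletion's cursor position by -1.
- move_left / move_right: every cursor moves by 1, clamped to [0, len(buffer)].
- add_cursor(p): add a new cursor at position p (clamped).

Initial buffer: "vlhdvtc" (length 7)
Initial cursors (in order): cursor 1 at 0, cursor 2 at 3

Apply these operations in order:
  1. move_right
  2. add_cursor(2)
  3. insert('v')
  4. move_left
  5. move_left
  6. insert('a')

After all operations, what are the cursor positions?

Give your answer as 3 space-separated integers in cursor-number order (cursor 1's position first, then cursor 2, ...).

After op 1 (move_right): buffer="vlhdvtc" (len 7), cursors c1@1 c2@4, authorship .......
After op 2 (add_cursor(2)): buffer="vlhdvtc" (len 7), cursors c1@1 c3@2 c2@4, authorship .......
After op 3 (insert('v')): buffer="vvlvhdvvtc" (len 10), cursors c1@2 c3@4 c2@7, authorship .1.3..2...
After op 4 (move_left): buffer="vvlvhdvvtc" (len 10), cursors c1@1 c3@3 c2@6, authorship .1.3..2...
After op 5 (move_left): buffer="vvlvhdvvtc" (len 10), cursors c1@0 c3@2 c2@5, authorship .1.3..2...
After op 6 (insert('a')): buffer="avvalvhadvvtc" (len 13), cursors c1@1 c3@4 c2@8, authorship 1.13.3.2.2...

Answer: 1 8 4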